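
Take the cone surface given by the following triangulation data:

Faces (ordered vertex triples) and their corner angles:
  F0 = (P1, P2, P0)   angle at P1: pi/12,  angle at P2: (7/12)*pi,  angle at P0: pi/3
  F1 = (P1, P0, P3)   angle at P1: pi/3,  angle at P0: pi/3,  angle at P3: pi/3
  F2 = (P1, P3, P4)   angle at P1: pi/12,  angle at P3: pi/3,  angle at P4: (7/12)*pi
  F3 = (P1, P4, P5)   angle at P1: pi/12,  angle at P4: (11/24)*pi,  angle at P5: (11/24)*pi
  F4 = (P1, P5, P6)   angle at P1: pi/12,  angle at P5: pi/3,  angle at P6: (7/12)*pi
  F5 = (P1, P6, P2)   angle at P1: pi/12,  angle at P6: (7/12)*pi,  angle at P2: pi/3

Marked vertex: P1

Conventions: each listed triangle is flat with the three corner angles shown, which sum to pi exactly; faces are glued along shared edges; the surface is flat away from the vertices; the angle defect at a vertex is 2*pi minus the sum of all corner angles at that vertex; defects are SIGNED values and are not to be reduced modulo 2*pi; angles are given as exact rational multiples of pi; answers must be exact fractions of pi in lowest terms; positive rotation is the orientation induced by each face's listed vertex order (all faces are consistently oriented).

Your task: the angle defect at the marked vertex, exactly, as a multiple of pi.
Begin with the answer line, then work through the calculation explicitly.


Answer: defect(P1) = (5/4)*pi

Sum of corner angles at P1: (3/4)*pi
defect = 2*pi - (3/4)*pi


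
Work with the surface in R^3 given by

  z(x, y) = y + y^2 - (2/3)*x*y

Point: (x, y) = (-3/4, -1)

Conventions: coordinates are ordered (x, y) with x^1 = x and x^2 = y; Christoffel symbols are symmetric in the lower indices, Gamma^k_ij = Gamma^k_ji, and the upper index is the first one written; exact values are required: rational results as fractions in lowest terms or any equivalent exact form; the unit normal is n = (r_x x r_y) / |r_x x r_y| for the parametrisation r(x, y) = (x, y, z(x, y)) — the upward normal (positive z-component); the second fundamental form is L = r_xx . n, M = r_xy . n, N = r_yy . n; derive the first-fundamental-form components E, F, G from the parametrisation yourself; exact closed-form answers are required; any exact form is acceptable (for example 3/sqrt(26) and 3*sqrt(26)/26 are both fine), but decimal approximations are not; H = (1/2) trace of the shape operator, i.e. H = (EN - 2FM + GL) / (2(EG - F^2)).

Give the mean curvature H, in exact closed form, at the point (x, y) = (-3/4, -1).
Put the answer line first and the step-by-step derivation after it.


Answer: H = 264*sqrt(61)/3721

z_x = 2/3, z_y = -1/2, z_xx = 0, z_xy = -2/3, z_yy = 2
E = 13/9, F = -1/3, G = 5/4; answer radicand W^2 = 61/36
unnormalised second-form numerators: l = 0, m = -2/3, n = 2; L = l/sqrt(61/36), and similarly M = m/sqrt(W^2), N = n/sqrt(W^2)
H = (E*n - 2*F*m + G*l) / (2*(EG - F^2)*sqrt(W^2)); E*n - 2*F*m + G*l = 22/9, EG - F^2 = 61/36, so H = (44/61)/sqrt(61/36)


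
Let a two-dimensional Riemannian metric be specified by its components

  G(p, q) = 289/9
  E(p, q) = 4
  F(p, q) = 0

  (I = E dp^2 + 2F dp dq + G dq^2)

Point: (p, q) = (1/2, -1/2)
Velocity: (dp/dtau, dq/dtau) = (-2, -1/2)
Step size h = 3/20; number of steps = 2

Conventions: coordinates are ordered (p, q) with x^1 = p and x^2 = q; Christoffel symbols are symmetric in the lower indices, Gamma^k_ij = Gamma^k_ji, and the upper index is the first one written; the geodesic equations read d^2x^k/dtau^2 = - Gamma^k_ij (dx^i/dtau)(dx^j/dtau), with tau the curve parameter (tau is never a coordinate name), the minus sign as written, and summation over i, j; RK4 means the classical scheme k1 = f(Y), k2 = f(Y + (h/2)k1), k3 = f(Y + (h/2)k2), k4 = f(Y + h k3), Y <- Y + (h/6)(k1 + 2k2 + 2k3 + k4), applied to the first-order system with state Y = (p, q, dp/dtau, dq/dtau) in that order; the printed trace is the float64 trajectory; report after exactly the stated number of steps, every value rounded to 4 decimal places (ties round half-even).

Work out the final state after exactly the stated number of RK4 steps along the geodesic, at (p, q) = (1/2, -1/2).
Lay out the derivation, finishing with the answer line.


f(Y) = (dp/dtau, dq/dtau, -Gamma^p_ij Y'^i Y'^j, -Gamma^q_ij Y'^i Y'^j) with the Gammas evaluated at the stage position; h = 0.150000; intermediate values shown to 6 dp
step 0: p = 0.5000, q = -0.5000, dp/dtau = -2.0000, dq/dtau = -0.5000
step 1:
  k1: at (p, q) = (0.500000, -0.500000), (dp/dtau, dq/dtau) = (-2.000000, -0.500000); Gamma_ppp = 0.000000, Gamma_ppq = 0.000000, Gamma_pqq = 0.000000, Gamma_qpp = 0.000000, Gamma_qpq = 0.000000, Gamma_qqq = 0.000000; k1 = (-2.000000, -0.500000, 0.000000, 0.000000)
  k2: at (p, q) = (0.350000, -0.537500), (dp/dtau, dq/dtau) = (-2.000000, -0.500000); Gamma_ppp = 0.000000, Gamma_ppq = 0.000000, Gamma_pqq = 0.000000, Gamma_qpp = 0.000000, Gamma_qpq = 0.000000, Gamma_qqq = 0.000000; k2 = (-2.000000, -0.500000, 0.000000, 0.000000)
  k3: at (p, q) = (0.350000, -0.537500), (dp/dtau, dq/dtau) = (-2.000000, -0.500000); Gamma_ppp = 0.000000, Gamma_ppq = 0.000000, Gamma_pqq = 0.000000, Gamma_qpp = 0.000000, Gamma_qpq = 0.000000, Gamma_qqq = 0.000000; k3 = (-2.000000, -0.500000, 0.000000, 0.000000)
  k4: at (p, q) = (0.200000, -0.575000), (dp/dtau, dq/dtau) = (-2.000000, -0.500000); Gamma_ppp = 0.000000, Gamma_ppq = 0.000000, Gamma_pqq = 0.000000, Gamma_qpp = 0.000000, Gamma_qpq = 0.000000, Gamma_qqq = 0.000000; k4 = (-2.000000, -0.500000, 0.000000, 0.000000)
  Y <- Y + (h/6)(k1 + 2k2 + 2k3 + k4): p = 0.2000, q = -0.5750, dp/dtau = -2.0000, dq/dtau = -0.5000
step 2:
  k1: at (p, q) = (0.200000, -0.575000), (dp/dtau, dq/dtau) = (-2.000000, -0.500000); Gamma_ppp = 0.000000, Gamma_ppq = 0.000000, Gamma_pqq = 0.000000, Gamma_qpp = 0.000000, Gamma_qpq = 0.000000, Gamma_qqq = 0.000000; k1 = (-2.000000, -0.500000, 0.000000, 0.000000)
  k2: at (p, q) = (0.050000, -0.612500), (dp/dtau, dq/dtau) = (-2.000000, -0.500000); Gamma_ppp = 0.000000, Gamma_ppq = 0.000000, Gamma_pqq = 0.000000, Gamma_qpp = 0.000000, Gamma_qpq = 0.000000, Gamma_qqq = 0.000000; k2 = (-2.000000, -0.500000, 0.000000, 0.000000)
  k3: at (p, q) = (0.050000, -0.612500), (dp/dtau, dq/dtau) = (-2.000000, -0.500000); Gamma_ppp = 0.000000, Gamma_ppq = 0.000000, Gamma_pqq = 0.000000, Gamma_qpp = 0.000000, Gamma_qpq = 0.000000, Gamma_qqq = 0.000000; k3 = (-2.000000, -0.500000, 0.000000, 0.000000)
  k4: at (p, q) = (-0.100000, -0.650000), (dp/dtau, dq/dtau) = (-2.000000, -0.500000); Gamma_ppp = 0.000000, Gamma_ppq = 0.000000, Gamma_pqq = 0.000000, Gamma_qpp = 0.000000, Gamma_qpq = 0.000000, Gamma_qqq = 0.000000; k4 = (-2.000000, -0.500000, 0.000000, 0.000000)
  Y <- Y + (h/6)(k1 + 2k2 + 2k3 + k4): p = -0.1000, q = -0.6500, dp/dtau = -2.0000, dq/dtau = -0.5000

Answer: p = -0.1000, q = -0.6500, dp/dtau = -2.0000, dq/dtau = -0.5000


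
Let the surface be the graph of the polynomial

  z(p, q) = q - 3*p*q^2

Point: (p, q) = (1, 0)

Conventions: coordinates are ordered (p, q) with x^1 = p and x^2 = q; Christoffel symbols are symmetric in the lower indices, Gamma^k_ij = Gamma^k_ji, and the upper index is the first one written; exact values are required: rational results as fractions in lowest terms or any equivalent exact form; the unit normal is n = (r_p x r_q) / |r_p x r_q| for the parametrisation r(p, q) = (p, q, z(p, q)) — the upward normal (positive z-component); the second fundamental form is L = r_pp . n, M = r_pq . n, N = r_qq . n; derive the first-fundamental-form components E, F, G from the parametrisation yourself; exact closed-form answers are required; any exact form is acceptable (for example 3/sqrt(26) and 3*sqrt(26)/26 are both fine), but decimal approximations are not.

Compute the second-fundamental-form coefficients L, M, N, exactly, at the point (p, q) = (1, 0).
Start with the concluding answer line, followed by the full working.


Answer: L = 0, M = 0, N = -3*sqrt(2)

z_p = 0, z_q = 1, z_pp = 0, z_pq = 0, z_qq = -6
E = 1, F = 0, G = 2; answer radicand W^2 = 2
unnormalised second-form numerators: l = 0, m = 0, n = -6; L = l/sqrt(2), and similarly M = m/sqrt(W^2), N = n/sqrt(W^2)


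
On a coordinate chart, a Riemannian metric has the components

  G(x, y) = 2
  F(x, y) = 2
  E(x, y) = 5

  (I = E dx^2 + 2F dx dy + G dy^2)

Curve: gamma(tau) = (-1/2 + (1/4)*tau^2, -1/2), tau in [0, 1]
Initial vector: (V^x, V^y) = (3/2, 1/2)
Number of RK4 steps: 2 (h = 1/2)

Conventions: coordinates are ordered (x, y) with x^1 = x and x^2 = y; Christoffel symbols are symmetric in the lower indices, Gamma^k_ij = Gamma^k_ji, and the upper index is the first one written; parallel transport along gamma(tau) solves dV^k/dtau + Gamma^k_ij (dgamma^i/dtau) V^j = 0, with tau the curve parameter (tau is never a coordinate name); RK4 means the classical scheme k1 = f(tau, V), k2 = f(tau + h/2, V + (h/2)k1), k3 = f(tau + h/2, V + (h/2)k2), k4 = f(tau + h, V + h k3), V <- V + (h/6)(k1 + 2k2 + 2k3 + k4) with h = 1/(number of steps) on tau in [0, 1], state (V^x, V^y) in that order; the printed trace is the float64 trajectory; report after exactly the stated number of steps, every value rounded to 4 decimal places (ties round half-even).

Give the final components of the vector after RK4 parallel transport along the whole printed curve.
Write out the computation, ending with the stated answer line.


gamma'(tau) = ((1/2)*tau, 0); f(tau, V)^k = -Gamma^k_ij(gamma(tau)) gamma'^i(tau) V^j; h = 1/2; intermediate values shown to 6 dp
curve data and Christoffel symbols at the stage parameters:
  tau = 0.000000: gamma = (-0.500000, -0.500000), gamma' = (0.000000, 0.000000); Gamma_xxx = 0.000000, Gamma_xxy = 0.000000, Gamma_xyy = 0.000000, Gamma_yxx = 0.000000, Gamma_yxy = 0.000000, Gamma_yyy = 0.000000
  tau = 0.250000: gamma = (-0.484375, -0.500000), gamma' = (0.125000, 0.000000); Gamma_xxx = 0.000000, Gamma_xxy = 0.000000, Gamma_xyy = 0.000000, Gamma_yxx = 0.000000, Gamma_yxy = 0.000000, Gamma_yyy = 0.000000
  tau = 0.500000: gamma = (-0.437500, -0.500000), gamma' = (0.250000, 0.000000); Gamma_xxx = 0.000000, Gamma_xxy = 0.000000, Gamma_xyy = 0.000000, Gamma_yxx = 0.000000, Gamma_yxy = 0.000000, Gamma_yyy = 0.000000
  tau = 0.750000: gamma = (-0.359375, -0.500000), gamma' = (0.375000, 0.000000); Gamma_xxx = 0.000000, Gamma_xxy = 0.000000, Gamma_xyy = 0.000000, Gamma_yxx = 0.000000, Gamma_yxy = 0.000000, Gamma_yyy = 0.000000
  tau = 1.000000: gamma = (-0.250000, -0.500000), gamma' = (0.500000, 0.000000); Gamma_xxx = 0.000000, Gamma_xxy = 0.000000, Gamma_xyy = 0.000000, Gamma_yxx = 0.000000, Gamma_yxy = 0.000000, Gamma_yyy = 0.000000
step 0: V^x = 1.5000, V^y = 0.5000
step 1: k1 = (0.000000, 0.000000), k2 = (0.000000, 0.000000), k3 = (0.000000, 0.000000), k4 = (0.000000, 0.000000); V <- V + (h/6)(k1 + 2k2 + 2k3 + k4): V^x = 1.5000, V^y = 0.5000
step 2: k1 = (0.000000, 0.000000), k2 = (0.000000, 0.000000), k3 = (0.000000, 0.000000), k4 = (0.000000, 0.000000); V <- V + (h/6)(k1 + 2k2 + 2k3 + k4): V^x = 1.5000, V^y = 0.5000

Answer: V^x = 1.5000, V^y = 0.5000


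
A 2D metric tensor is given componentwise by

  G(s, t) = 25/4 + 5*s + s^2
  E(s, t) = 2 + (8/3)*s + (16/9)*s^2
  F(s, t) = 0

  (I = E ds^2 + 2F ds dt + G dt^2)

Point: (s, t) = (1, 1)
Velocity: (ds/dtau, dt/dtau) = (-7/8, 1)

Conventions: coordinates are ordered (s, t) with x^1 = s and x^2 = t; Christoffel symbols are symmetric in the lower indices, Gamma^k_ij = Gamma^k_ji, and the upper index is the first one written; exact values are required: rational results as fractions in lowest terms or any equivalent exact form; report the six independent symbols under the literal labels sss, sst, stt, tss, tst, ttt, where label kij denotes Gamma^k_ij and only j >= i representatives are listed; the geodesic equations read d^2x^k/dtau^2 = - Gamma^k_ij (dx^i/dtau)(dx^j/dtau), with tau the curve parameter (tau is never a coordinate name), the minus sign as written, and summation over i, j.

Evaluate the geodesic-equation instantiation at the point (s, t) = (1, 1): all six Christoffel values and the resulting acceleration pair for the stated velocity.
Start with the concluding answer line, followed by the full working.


Answer: Gamma_sss = 14/29, Gamma_sst = 0, Gamma_stt = -63/116, Gamma_tss = 0, Gamma_tst = 2/7, Gamma_ttt = 0; accelerations (d^2s/dtau^2, d^2t/dtau^2) = (161/928, 1/2)

E = 58/9, F = 0, G = 49/4 at the point
E_s = 56/9, E_t = 0, F_s = 0, F_t = 0, G_s = 7, G_t = 0
EG - F^2 = 1421/18;  g^inv = (18/1421) * [[49/4, 0], [0, 58/9]]
first-kind symbols [ij,l] = (1/2)(d_i g_jl + d_j g_il - d_l g_ij): [ss,s] = E_s/2 = 28/9, [ss,t] = F_s - E_t/2 = 0, [st,s] = E_t/2 = 0, [st,t] = G_s/2 = 7/2, [tt,s] = F_t - G_s/2 = -7/2, [tt,t] = G_t/2 = 0
Gamma^s_ij = (G*[ij,s] - F*[ij,t])/(EG - F^2), Gamma^t_ij = (E*[ij,t] - F*[ij,s])/(EG - F^2)
Gamma_sss = 14/29, Gamma_sst = 0, Gamma_stt = -63/116, Gamma_tss = 0, Gamma_tst = 2/7, Gamma_ttt = 0
d^2s/dtau^2 = -(Gamma_sss*(-7/8)^2 + 2*Gamma_sst*(-7/8)*(1) + Gamma_stt*(1)^2) = 161/928
d^2t/dtau^2 = -(Gamma_tss*(-7/8)^2 + 2*Gamma_tst*(-7/8)*(1) + Gamma_ttt*(1)^2) = 1/2


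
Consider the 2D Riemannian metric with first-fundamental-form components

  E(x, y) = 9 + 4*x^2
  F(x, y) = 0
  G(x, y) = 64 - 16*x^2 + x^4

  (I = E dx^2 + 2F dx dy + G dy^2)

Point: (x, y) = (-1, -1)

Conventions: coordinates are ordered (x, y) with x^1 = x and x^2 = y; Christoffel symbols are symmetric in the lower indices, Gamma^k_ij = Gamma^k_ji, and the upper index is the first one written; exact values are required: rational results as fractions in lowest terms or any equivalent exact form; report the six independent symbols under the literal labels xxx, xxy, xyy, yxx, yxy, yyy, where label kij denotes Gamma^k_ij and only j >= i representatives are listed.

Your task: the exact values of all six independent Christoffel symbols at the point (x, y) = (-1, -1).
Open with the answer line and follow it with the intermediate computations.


Answer: Gamma_xxx = -4/13, Gamma_xxy = 0, Gamma_xyy = -14/13, Gamma_yxx = 0, Gamma_yxy = 2/7, Gamma_yyy = 0

E = 13, F = 0, G = 49 at the point
E_x = -8, E_y = 0, F_x = 0, F_y = 0, G_x = 28, G_y = 0
EG - F^2 = 637;  g^inv = (1/637) * [[49, 0], [0, 13]]
first-kind symbols [ij,l] = (1/2)(d_i g_jl + d_j g_il - d_l g_ij): [xx,x] = E_x/2 = -4, [xx,y] = F_x - E_y/2 = 0, [xy,x] = E_y/2 = 0, [xy,y] = G_x/2 = 14, [yy,x] = F_y - G_x/2 = -14, [yy,y] = G_y/2 = 0
Gamma^x_ij = (G*[ij,x] - F*[ij,y])/(EG - F^2), Gamma^y_ij = (E*[ij,y] - F*[ij,x])/(EG - F^2)


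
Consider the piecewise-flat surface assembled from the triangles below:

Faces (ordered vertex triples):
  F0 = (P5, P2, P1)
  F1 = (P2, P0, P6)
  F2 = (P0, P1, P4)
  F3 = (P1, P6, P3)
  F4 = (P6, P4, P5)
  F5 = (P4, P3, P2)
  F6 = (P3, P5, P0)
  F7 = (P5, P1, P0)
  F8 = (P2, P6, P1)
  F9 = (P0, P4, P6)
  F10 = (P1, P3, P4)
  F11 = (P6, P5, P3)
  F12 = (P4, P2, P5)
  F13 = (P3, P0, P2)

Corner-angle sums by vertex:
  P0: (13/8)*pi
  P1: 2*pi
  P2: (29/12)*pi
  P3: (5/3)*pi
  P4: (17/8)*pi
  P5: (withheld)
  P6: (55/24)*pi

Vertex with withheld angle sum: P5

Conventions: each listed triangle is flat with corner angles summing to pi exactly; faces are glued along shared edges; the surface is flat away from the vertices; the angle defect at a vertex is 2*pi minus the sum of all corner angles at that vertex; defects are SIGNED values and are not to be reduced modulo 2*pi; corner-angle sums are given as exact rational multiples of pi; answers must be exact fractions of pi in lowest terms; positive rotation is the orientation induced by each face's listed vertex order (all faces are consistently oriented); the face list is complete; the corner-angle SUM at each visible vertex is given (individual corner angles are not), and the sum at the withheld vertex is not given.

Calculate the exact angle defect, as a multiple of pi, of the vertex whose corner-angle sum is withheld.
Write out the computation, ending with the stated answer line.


V = 7, E = 21, F = 14; chi = V - E + F = 0
Gauss-Bonnet: total defect = 2*pi*chi = 0; visible defects sum to -pi/8

Answer: defect(P5) = pi/8


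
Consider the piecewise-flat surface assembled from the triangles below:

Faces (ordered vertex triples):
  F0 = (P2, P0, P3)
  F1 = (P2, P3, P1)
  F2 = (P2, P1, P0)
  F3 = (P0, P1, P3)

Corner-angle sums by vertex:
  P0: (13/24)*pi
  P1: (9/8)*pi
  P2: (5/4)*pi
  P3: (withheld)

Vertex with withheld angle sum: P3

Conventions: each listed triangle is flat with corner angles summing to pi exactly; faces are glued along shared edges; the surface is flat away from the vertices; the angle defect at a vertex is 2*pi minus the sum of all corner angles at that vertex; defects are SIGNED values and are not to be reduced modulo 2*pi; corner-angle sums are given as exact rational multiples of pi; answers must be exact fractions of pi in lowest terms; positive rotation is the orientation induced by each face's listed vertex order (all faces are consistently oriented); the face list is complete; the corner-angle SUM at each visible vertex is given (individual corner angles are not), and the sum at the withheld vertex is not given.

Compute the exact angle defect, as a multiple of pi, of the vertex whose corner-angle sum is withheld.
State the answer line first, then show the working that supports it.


Answer: defect(P3) = (11/12)*pi

V = 4, E = 6, F = 4; chi = V - E + F = 2
Gauss-Bonnet: total defect = 2*pi*chi = 4*pi; visible defects sum to (37/12)*pi


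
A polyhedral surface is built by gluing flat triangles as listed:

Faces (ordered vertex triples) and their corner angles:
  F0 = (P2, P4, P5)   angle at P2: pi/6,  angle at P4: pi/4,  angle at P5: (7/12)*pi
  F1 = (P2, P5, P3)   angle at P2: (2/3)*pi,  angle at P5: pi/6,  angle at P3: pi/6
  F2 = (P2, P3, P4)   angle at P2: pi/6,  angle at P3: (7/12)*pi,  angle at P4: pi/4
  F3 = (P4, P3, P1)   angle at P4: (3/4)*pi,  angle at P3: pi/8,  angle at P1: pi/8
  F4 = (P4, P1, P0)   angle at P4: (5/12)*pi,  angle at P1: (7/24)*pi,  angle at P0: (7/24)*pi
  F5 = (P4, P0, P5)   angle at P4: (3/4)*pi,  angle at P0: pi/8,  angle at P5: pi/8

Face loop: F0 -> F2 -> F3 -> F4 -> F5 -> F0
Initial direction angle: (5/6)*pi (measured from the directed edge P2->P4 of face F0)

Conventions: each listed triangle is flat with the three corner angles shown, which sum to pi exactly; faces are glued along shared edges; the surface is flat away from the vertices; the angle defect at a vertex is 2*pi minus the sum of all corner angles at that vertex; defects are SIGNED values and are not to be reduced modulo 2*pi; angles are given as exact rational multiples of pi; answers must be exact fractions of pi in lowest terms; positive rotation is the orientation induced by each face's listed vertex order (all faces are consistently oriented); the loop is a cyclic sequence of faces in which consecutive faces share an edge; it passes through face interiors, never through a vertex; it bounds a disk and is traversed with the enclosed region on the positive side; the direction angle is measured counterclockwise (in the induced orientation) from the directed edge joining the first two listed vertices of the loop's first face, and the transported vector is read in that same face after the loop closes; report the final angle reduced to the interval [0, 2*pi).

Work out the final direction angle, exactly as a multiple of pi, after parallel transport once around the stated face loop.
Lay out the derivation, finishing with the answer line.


enclosed vertex P4: corner angles sum to (29/12)*pi, defect = 2*pi - (29/12)*pi = (-5/12)*pi
by Gauss-Bonnet the loop rotates the vector by the enclosed defect sum (positive orientation, mod 2*pi)
final angle = (5/6)*pi - (5/12)*pi = (5/12)*pi (mod 2*pi)

Answer: final direction angle = (5/12)*pi


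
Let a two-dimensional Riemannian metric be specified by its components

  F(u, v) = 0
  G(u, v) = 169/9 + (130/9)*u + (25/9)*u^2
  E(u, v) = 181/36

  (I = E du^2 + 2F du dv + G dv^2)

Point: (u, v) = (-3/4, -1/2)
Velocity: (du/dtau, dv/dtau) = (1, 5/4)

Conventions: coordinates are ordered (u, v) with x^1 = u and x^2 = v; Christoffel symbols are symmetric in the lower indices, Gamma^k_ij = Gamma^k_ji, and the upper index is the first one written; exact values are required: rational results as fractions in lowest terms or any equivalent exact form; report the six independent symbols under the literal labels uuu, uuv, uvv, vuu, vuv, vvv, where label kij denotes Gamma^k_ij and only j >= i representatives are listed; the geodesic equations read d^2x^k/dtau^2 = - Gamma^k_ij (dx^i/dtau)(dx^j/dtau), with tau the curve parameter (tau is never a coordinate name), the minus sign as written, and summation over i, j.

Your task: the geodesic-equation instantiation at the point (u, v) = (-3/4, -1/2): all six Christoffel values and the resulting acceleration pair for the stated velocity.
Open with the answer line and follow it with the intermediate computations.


Answer: Gamma_uuu = 0, Gamma_uuv = 0, Gamma_uvv = -185/181, Gamma_vuu = 0, Gamma_vuv = 20/37, Gamma_vvv = 0; accelerations (d^2u/dtau^2, d^2v/dtau^2) = (4625/2896, -50/37)

E = 181/36, F = 0, G = 1369/144 at the point
E_u = 0, E_v = 0, F_u = 0, F_v = 0, G_u = 185/18, G_v = 0
EG - F^2 = 247789/5184;  g^inv = (5184/247789) * [[1369/144, 0], [0, 181/36]]
first-kind symbols [ij,l] = (1/2)(d_i g_jl + d_j g_il - d_l g_ij): [uu,u] = E_u/2 = 0, [uu,v] = F_u - E_v/2 = 0, [uv,u] = E_v/2 = 0, [uv,v] = G_u/2 = 185/36, [vv,u] = F_v - G_u/2 = -185/36, [vv,v] = G_v/2 = 0
Gamma^u_ij = (G*[ij,u] - F*[ij,v])/(EG - F^2), Gamma^v_ij = (E*[ij,v] - F*[ij,u])/(EG - F^2)
Gamma_uuu = 0, Gamma_uuv = 0, Gamma_uvv = -185/181, Gamma_vuu = 0, Gamma_vuv = 20/37, Gamma_vvv = 0
d^2u/dtau^2 = -(Gamma_uuu*(1)^2 + 2*Gamma_uuv*(1)*(5/4) + Gamma_uvv*(5/4)^2) = 4625/2896
d^2v/dtau^2 = -(Gamma_vuu*(1)^2 + 2*Gamma_vuv*(1)*(5/4) + Gamma_vvv*(5/4)^2) = -50/37


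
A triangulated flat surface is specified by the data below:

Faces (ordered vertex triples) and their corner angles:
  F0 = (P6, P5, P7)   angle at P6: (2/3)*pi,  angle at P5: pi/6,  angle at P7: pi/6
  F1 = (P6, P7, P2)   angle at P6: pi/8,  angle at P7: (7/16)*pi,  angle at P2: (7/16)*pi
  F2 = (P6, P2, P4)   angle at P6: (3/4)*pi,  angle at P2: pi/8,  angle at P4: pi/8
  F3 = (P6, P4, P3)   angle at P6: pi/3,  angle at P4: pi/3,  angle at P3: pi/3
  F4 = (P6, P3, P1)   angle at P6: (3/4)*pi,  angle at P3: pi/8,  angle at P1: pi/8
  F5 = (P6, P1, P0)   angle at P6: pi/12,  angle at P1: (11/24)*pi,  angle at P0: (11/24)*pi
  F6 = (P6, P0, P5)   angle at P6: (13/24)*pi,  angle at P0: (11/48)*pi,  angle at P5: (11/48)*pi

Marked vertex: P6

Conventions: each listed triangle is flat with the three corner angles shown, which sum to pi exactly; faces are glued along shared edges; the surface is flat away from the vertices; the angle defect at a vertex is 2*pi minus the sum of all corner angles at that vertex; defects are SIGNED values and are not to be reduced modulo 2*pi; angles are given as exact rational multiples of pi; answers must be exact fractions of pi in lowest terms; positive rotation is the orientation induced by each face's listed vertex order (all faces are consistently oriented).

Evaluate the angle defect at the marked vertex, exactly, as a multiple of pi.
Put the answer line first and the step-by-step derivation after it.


Answer: defect(P6) = (-5/4)*pi

Sum of corner angles at P6: (13/4)*pi
defect = 2*pi - (13/4)*pi


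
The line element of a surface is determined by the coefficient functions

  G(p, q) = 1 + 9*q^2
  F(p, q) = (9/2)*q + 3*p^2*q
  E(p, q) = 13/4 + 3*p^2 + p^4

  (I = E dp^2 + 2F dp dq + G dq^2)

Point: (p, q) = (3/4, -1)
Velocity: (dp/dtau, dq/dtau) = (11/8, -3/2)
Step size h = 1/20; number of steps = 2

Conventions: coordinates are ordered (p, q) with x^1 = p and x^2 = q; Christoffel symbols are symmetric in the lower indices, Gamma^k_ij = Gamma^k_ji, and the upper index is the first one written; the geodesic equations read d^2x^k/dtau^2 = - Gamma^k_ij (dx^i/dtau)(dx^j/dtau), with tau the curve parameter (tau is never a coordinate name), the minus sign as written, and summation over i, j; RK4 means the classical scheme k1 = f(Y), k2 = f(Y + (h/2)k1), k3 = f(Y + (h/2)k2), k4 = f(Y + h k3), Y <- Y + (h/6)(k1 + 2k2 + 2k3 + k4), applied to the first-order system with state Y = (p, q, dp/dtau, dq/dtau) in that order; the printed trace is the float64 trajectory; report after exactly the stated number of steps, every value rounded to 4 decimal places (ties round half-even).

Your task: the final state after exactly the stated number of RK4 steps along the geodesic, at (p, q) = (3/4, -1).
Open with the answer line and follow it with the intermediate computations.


Answer: p = 0.8813, q = -1.1408, dp/dtau = 1.2562, dq/dtau = -1.3240

f(Y) = (dp/dtau, dq/dtau, -Gamma^p_ij Y'^i Y'^j, -Gamma^q_ij Y'^i Y'^j) with the Gammas evaluated at the stage position; h = 0.050000; intermediate values shown to 6 dp
step 0: p = 0.7500, q = -1.0000, dp/dtau = 1.3750, dq/dtau = -1.5000
step 1:
  k1: at (p, q) = (0.750000, -1.000000), (dp/dtau, dq/dtau) = (1.375000, -1.500000); Gamma_ppp = 0.217046, Gamma_ppq = 0.000000, Gamma_pqq = 0.434092, Gamma_qpp = -0.315703, Gamma_qpq = 0.000000, Gamma_qqq = -0.631406; k1 = (1.375000, -1.500000, -1.387058, 2.017539)
  k2: at (p, q) = (0.784375, -1.037500), (dp/dtau, dq/dtau) = (1.340324, -1.449562); Gamma_ppp = 0.218857, Gamma_ppq = 0.000000, Gamma_pqq = 0.418531, Gamma_qpp = -0.322039, Gamma_qpq = 0.000000, Gamma_qqq = -0.615852; k2 = (1.340324, -1.449562, -1.272599, 1.872580)
  k3: at (p, q) = (0.783508, -1.036239), (dp/dtau, dq/dtau) = (1.343185, -1.453186); Gamma_ppp = 0.218897, Gamma_ppq = 0.000000, Gamma_pqq = 0.419072, Gamma_qpp = -0.321914, Gamma_qpq = 0.000000, Gamma_qqq = -0.616294; k3 = (1.343185, -1.453186, -1.279896, 1.882238)
  k4: at (p, q) = (0.817159, -1.072659), (dp/dtau, dq/dtau) = (1.311005, -1.405888); Gamma_ppp = 0.220673, Gamma_ppq = 0.000000, Gamma_pqq = 0.405073, Gamma_qpp = -0.327584, Gamma_qpq = 0.000000, Gamma_qqq = -0.601322; k4 = (1.311005, -1.405888, -1.179913, 1.751555)
  Y <- Y + (h/6)(k1 + 2k2 + 2k3 + k4): p = 0.8171, q = -1.0726, dp/dtau = 1.3111, dq/dtau = -1.4060
step 2:
  k1: at (p, q) = (0.817109, -1.072595), (dp/dtau, dq/dtau) = (1.311067, -1.406011); Gamma_ppp = 0.220673, Gamma_ppq = 0.000000, Gamma_pqq = 0.405098, Gamma_qpp = -0.327577, Gamma_qpq = 0.000000, Gamma_qqq = -0.601346; k1 = (1.311067, -1.406011, -1.180137, 1.751850)
  k2: at (p, q) = (0.849885, -1.107745), (dp/dtau, dq/dtau) = (1.281564, -1.362214); Gamma_ppp = 0.222429, Gamma_ppq = 0.000000, Gamma_pqq = 0.392575, Gamma_qpp = -0.332620, Gamma_qpq = 0.000000, Gamma_qqq = -0.587057; k2 = (1.281564, -1.362214, -1.093791, 1.635656)
  k3: at (p, q) = (0.849148, -1.106650), (dp/dtau, dq/dtau) = (1.283722, -1.365119); Gamma_ppp = 0.222469, Gamma_ppq = 0.000000, Gamma_pqq = 0.392987, Gamma_qpp = -0.332540, Gamma_qpq = 0.000000, Gamma_qqq = -0.587424; k3 = (1.283722, -1.365119, -1.098968, 1.642700)
  k4: at (p, q) = (0.881295, -1.140851), (dp/dtau, dq/dtau) = (1.256119, -1.323876); Gamma_ppp = 0.224218, Gamma_ppq = 0.000000, Gamma_pqq = 0.381628, Gamma_qpp = -0.337068, Gamma_qpq = 0.000000, Gamma_qqq = -0.573704; k4 = (1.256119, -1.323876, -1.022636, 1.537338)
  Y <- Y + (h/6)(k1 + 2k2 + 2k3 + k4): p = 0.8813, q = -1.1408, dp/dtau = 1.2562, dq/dtau = -1.3240


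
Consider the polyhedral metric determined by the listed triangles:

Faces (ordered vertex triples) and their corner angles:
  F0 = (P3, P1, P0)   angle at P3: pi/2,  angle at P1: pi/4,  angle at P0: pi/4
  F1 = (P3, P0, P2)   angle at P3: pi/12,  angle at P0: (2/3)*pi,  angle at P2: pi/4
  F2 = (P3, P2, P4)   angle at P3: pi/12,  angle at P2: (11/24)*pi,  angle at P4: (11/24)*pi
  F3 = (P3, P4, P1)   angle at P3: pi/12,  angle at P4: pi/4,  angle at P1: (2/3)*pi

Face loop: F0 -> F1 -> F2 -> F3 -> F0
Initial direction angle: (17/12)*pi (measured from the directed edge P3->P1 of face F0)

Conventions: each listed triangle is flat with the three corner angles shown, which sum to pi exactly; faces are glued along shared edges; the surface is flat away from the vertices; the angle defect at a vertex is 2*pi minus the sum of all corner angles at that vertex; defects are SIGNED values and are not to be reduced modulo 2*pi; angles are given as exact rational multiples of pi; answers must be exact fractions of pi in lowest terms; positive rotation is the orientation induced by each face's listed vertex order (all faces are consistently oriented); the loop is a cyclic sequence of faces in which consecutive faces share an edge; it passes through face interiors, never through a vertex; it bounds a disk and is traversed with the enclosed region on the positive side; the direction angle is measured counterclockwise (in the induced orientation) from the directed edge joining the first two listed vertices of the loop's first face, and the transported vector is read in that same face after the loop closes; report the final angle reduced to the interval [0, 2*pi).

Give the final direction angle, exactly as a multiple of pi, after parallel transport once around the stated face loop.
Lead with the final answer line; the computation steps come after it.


Answer: final direction angle = (2/3)*pi

enclosed vertex P3: corner angles sum to (3/4)*pi, defect = 2*pi - (3/4)*pi = (5/4)*pi
summing the enclosed defects onto the initial angle, mod 2*pi in the induced orientation:
final angle = (17/12)*pi + (5/4)*pi = (2/3)*pi (mod 2*pi)


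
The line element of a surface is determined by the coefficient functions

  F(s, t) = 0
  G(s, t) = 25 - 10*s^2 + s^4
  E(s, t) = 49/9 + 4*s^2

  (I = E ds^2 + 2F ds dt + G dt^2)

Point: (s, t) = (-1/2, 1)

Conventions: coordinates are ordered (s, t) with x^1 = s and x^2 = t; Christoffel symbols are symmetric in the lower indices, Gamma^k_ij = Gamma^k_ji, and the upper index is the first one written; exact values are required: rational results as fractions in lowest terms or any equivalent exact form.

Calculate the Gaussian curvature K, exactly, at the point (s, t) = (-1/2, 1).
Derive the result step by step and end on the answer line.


E = 58/9, F = 0, G = 361/16, EG - F^2 = 10469/72 at the point
E_s = -4, E_t = 0, F_s = 0, F_t = 0, G_s = 19/2, G_t = 0
E_tt = 0, F_st = 0, G_ss = -17
By Brioschi, K is (det M1 - det M2) divided by (EG - F^2) squared.
M1 = [[-E_tt/2 + F_st - G_ss/2, E_s/2, F_s - E_t/2], [F_t - G_s/2, E, F], [G_t/2, F, G]] = [[17/2, -2, 0], [-19/4, 58/9, 0], [0, 0, 361/16]]; det M1 = 294215/288
M2 = [[0, E_t/2, G_s/2], [E_t/2, E, F], [G_s/2, F, G]] = [[0, 0, 19/4], [0, 58/9, 0], [19/4, 0, 361/16]]; det M2 = -10469/72
det M1 - det M2 = 336091/288; K = 336091/288 / (10469/72)^2 = 882/15979

Answer: K = 882/15979


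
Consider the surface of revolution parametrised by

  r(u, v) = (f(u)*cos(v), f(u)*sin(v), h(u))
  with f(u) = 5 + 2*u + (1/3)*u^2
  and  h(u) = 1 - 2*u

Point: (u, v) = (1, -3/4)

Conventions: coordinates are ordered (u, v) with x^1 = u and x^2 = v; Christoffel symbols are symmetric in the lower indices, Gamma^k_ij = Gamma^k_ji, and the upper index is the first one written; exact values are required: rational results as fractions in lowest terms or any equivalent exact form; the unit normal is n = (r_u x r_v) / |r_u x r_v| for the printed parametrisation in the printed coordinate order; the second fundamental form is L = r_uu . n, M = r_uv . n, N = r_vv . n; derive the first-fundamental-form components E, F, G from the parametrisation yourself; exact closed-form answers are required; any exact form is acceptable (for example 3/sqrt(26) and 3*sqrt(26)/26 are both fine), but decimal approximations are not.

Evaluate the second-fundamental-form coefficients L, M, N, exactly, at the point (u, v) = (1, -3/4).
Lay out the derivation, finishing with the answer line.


f = 22/3, f' = 8/3, f'' = 2/3, h' = -2, h'' = 0
E = 100/9, F = 0, G = 484/9; answer radicand W^2 = 100/9
unnormalised second-form numerators: l = 4/3, m = 0, n = -44/3; L = l/sqrt(100/9), and similarly M = m/sqrt(W^2), N = n/sqrt(W^2)

Answer: L = 2/5, M = 0, N = -22/5


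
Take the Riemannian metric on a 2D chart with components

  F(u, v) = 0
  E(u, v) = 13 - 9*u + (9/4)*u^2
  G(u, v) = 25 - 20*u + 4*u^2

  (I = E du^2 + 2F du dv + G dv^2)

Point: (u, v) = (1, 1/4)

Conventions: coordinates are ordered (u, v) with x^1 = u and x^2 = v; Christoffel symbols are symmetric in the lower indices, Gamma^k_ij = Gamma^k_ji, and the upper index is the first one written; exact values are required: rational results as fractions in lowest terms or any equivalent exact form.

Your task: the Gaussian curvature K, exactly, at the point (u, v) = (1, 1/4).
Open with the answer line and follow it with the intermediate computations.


Answer: K = 24/625

E = 25/4, F = 0, G = 9, EG - F^2 = 225/4 at the point
E_u = -9/2, E_v = 0, F_u = 0, F_v = 0, G_u = -12, G_v = 0
E_vv = 0, F_uv = 0, G_uu = 8
Evaluate Brioschi's two determinant matrices M1, M2 and divide by (EG - F^2)^2.
M1 = [[-E_vv/2 + F_uv - G_uu/2, E_u/2, F_u - E_v/2], [F_v - G_u/2, E, F], [G_v/2, F, G]] = [[-4, -9/4, 0], [6, 25/4, 0], [0, 0, 9]]; det M1 = -207/2
M2 = [[0, E_v/2, G_u/2], [E_v/2, E, F], [G_u/2, F, G]] = [[0, 0, -6], [0, 25/4, 0], [-6, 0, 9]]; det M2 = -225
det M1 - det M2 = 243/2; K = 243/2 / (225/4)^2 = 24/625


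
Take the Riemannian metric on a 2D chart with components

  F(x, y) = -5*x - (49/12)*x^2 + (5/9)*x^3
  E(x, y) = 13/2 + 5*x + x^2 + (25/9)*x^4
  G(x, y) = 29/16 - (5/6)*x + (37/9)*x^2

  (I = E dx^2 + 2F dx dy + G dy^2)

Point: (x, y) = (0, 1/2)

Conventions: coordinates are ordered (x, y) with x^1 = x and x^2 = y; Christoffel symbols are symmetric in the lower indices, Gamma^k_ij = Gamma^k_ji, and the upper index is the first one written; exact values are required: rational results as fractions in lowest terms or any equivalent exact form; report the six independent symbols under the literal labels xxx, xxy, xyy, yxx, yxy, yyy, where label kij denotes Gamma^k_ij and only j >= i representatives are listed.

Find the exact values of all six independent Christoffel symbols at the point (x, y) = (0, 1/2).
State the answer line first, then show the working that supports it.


Answer: Gamma_xxx = 5/13, Gamma_xxy = 0, Gamma_xyy = 5/78, Gamma_yxx = -80/29, Gamma_yxy = -20/87, Gamma_yyy = 0

E = 13/2, F = 0, G = 29/16 at the point
E_x = 5, E_y = 0, F_x = -5, F_y = 0, G_x = -5/6, G_y = 0
EG - F^2 = 377/32;  g^inv = (32/377) * [[29/16, 0], [0, 13/2]]
first-kind symbols [ij,l] = (1/2)(d_i g_jl + d_j g_il - d_l g_ij): [xx,x] = E_x/2 = 5/2, [xx,y] = F_x - E_y/2 = -5, [xy,x] = E_y/2 = 0, [xy,y] = G_x/2 = -5/12, [yy,x] = F_y - G_x/2 = 5/12, [yy,y] = G_y/2 = 0
Gamma^x_ij = (G*[ij,x] - F*[ij,y])/(EG - F^2), Gamma^y_ij = (E*[ij,y] - F*[ij,x])/(EG - F^2)


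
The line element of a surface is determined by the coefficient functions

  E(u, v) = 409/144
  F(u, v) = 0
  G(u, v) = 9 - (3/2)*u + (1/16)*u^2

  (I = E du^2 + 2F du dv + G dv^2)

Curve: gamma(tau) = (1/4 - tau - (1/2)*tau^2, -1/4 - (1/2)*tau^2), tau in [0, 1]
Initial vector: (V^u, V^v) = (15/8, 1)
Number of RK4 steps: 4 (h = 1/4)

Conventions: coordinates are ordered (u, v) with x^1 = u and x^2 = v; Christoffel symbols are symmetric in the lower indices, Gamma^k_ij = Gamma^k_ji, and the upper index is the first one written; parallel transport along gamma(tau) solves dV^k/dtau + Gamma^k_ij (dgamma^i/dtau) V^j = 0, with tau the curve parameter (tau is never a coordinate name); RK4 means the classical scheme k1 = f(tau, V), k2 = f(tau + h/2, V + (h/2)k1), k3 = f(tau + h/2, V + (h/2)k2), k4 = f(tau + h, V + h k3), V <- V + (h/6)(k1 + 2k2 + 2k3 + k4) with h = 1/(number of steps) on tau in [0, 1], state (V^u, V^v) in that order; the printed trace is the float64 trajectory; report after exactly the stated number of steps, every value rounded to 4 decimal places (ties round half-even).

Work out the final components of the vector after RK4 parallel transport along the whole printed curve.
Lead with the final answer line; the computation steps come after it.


Answer: V^u = 1.9990, V^v = 0.8137

gamma'(tau) = (-1 - tau, -tau); f(tau, V)^k = -Gamma^k_ij(gamma(tau)) gamma'^i(tau) V^j; h = 1/4; intermediate values shown to 6 dp
curve data and Christoffel symbols at the stage parameters:
  tau = 0.000000: gamma = (0.250000, -0.250000), gamma' = (-1.000000, 0.000000); Gamma_uuu = 0.000000, Gamma_uuv = 0.000000, Gamma_uvv = 0.258557, Gamma_vuu = 0.000000, Gamma_vuv = -0.085106, Gamma_vvv = 0.000000
  tau = 0.125000: gamma = (0.117188, -0.257812), gamma' = (-1.125000, -0.125000); Gamma_uuu = 0.000000, Gamma_uuv = 0.000000, Gamma_uvv = 0.261480, Gamma_vuu = 0.000000, Gamma_vuv = -0.084155, Gamma_vvv = 0.000000
  tau = 0.250000: gamma = (-0.031250, -0.281250), gamma' = (-1.250000, -0.250000); Gamma_uuu = 0.000000, Gamma_uuv = 0.000000, Gamma_uvv = 0.264746, Gamma_vuu = 0.000000, Gamma_vuv = -0.083117, Gamma_vvv = 0.000000
  tau = 0.375000: gamma = (-0.195312, -0.320312), gamma' = (-1.375000, -0.375000); Gamma_uuu = 0.000000, Gamma_uuv = 0.000000, Gamma_uvv = 0.268357, Gamma_vuu = 0.000000, Gamma_vuv = -0.081999, Gamma_vvv = 0.000000
  tau = 0.500000: gamma = (-0.375000, -0.375000), gamma' = (-1.500000, -0.500000); Gamma_uuu = 0.000000, Gamma_uuv = 0.000000, Gamma_uvv = 0.272311, Gamma_vuu = 0.000000, Gamma_vuv = -0.080808, Gamma_vvv = 0.000000
  tau = 0.625000: gamma = (-0.570312, -0.445312), gamma' = (-1.625000, -0.625000); Gamma_uuu = 0.000000, Gamma_uuv = 0.000000, Gamma_uvv = 0.276608, Gamma_vuu = 0.000000, Gamma_vuv = -0.079553, Gamma_vvv = 0.000000
  tau = 0.750000: gamma = (-0.781250, -0.531250), gamma' = (-1.750000, -0.750000); Gamma_uuu = 0.000000, Gamma_uuv = 0.000000, Gamma_uvv = 0.281250, Gamma_vuu = 0.000000, Gamma_vuv = -0.078240, Gamma_vvv = 0.000000
  tau = 0.875000: gamma = (-1.007812, -0.632812), gamma' = (-1.875000, -0.875000); Gamma_uuu = 0.000000, Gamma_uuv = 0.000000, Gamma_uvv = 0.286235, Gamma_vuu = 0.000000, Gamma_vuv = -0.076877, Gamma_vvv = 0.000000
  tau = 1.000000: gamma = (-1.250000, -0.750000), gamma' = (-2.000000, -1.000000); Gamma_uuu = 0.000000, Gamma_uuv = 0.000000, Gamma_uvv = 0.291565, Gamma_vuu = 0.000000, Gamma_vuv = -0.075472, Gamma_vvv = 0.000000
step 0: V^u = 1.8750, V^v = 1.0000
step 1: k1 = (0.000000, -0.085106), k2 = (0.032337, -0.113391), k3 = (0.032222, -0.113099), k4 = (0.064315, -0.140087); V <- V + (h/6)(k1 + 2k2 + 2k3 + k4): V^u = 1.8831, V^v = 0.9717
step 2: k1 = (0.064316, -0.140089), k2 = (0.096028, -0.165738), k3 = (0.095705, -0.165499), k4 = (0.126675, -0.189822); V <- V + (h/6)(k1 + 2k2 + 2k3 + k4): V^u = 1.9070, V^v = 0.9304
step 3: k1 = (0.126678, -0.189825), k2 = (0.156744, -0.212811), k3 = (0.156248, -0.212626), k4 = (0.185042, -0.234305); V <- V + (h/6)(k1 + 2k2 + 2k3 + k4): V^u = 1.9461, V^v = 0.8773
step 4: k1 = (0.185049, -0.234310), k2 = (0.212382, -0.254694), k3 = (0.211743, -0.254556), k4 = (0.237226, -0.273680); V <- V + (h/6)(k1 + 2k2 + 2k3 + k4): V^u = 1.9990, V^v = 0.8137


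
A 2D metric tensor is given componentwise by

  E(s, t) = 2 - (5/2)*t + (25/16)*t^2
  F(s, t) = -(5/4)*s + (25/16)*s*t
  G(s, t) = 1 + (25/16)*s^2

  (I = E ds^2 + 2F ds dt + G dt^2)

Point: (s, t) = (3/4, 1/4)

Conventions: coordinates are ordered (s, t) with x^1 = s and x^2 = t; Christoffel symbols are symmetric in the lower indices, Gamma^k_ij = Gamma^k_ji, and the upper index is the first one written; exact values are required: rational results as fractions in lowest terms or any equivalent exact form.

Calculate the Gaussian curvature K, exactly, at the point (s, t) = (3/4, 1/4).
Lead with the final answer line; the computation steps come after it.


Answer: K = -25600/90601

E = 377/256, F = -165/256, G = 481/256, EG - F^2 = 301/128 at the point
E_s = 0, E_t = -55/32, F_s = -55/64, F_t = 75/64, G_s = 75/32, G_t = 0
E_tt = 25/8, F_st = 25/16, G_ss = 25/8
Compute both Brioschi determinants and normalise by (EG - F^2)^2.
M1 = [[-E_tt/2 + F_st - G_ss/2, E_s/2, F_s - E_t/2], [F_t - G_s/2, E, F], [G_t/2, F, G]] = [[-25/16, 0, 0], [0, 377/256, -165/256], [0, -165/256, 481/256]]; det M1 = -7525/2048
M2 = [[0, E_t/2, G_s/2], [E_t/2, E, F], [G_s/2, F, G]] = [[0, -55/64, 75/64], [-55/64, 377/256, -165/256], [75/64, -165/256, 481/256]]; det M2 = -4325/2048
det M1 - det M2 = -25/16; K = -25/16 / (301/128)^2 = -25600/90601


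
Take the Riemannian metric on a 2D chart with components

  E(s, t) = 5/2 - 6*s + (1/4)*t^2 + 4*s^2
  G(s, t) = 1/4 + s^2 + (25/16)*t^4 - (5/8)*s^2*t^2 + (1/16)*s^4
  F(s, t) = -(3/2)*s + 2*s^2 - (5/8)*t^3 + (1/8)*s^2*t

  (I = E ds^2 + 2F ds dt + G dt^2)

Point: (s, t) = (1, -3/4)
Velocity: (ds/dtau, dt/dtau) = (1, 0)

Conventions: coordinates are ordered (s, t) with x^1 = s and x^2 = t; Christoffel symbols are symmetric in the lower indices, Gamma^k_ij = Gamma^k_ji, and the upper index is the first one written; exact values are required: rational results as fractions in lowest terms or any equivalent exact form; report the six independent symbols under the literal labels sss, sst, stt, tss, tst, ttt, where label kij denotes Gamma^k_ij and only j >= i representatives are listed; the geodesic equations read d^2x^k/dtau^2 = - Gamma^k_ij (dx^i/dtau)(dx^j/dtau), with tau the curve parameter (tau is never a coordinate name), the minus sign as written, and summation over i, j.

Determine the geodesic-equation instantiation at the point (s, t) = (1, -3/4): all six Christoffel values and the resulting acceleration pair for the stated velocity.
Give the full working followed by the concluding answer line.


E = 41/64, F = 343/512, G = 5961/4096 at the point
E_s = 2, E_t = -3/8, F_s = 37/16, F_t = -119/128, G_s = 99/64, G_t = -435/256
EG - F^2 = 3961/8192;  g^inv = (8192/3961) * [[5961/4096, -343/512], [-343/512, 41/64]]
first-kind symbols [ij,l] = (1/2)(d_i g_jl + d_j g_il - d_l g_ij): [ss,s] = E_s/2 = 1, [ss,t] = F_s - E_t/2 = 5/2, [st,s] = E_t/2 = -3/16, [st,t] = G_s/2 = 99/128, [tt,s] = F_t - G_s/2 = -109/64, [tt,t] = G_t/2 = -435/512
Gamma^s_ij = (G*[ij,s] - F*[ij,t])/(EG - F^2), Gamma^t_ij = (E*[ij,t] - F*[ij,s])/(EG - F^2)
Gamma_sss = -1798/3961, Gamma_sst = -6480/3961, Gamma_stt = -15642/3961, Gamma_tss = 7632/3961, Gamma_tst = 5088/3961, Gamma_ttt = 4888/3961
d^2s/dtau^2 = -(Gamma_sss*(1)^2 + 2*Gamma_sst*(1)*(0) + Gamma_stt*(0)^2) = 1798/3961
d^2t/dtau^2 = -(Gamma_tss*(1)^2 + 2*Gamma_tst*(1)*(0) + Gamma_ttt*(0)^2) = -7632/3961

Answer: Gamma_sss = -1798/3961, Gamma_sst = -6480/3961, Gamma_stt = -15642/3961, Gamma_tss = 7632/3961, Gamma_tst = 5088/3961, Gamma_ttt = 4888/3961; accelerations (d^2s/dtau^2, d^2t/dtau^2) = (1798/3961, -7632/3961)
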